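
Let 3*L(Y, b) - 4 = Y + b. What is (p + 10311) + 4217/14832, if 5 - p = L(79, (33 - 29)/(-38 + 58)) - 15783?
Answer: 1933466221/74160 ≈ 26072.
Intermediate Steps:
L(Y, b) = 4/3 + Y/3 + b/3 (L(Y, b) = 4/3 + (Y + b)/3 = 4/3 + (Y/3 + b/3) = 4/3 + Y/3 + b/3)
p = 236404/15 (p = 5 - ((4/3 + (⅓)*79 + ((33 - 29)/(-38 + 58))/3) - 15783) = 5 - ((4/3 + 79/3 + (4/20)/3) - 15783) = 5 - ((4/3 + 79/3 + (4*(1/20))/3) - 15783) = 5 - ((4/3 + 79/3 + (⅓)*(⅕)) - 15783) = 5 - ((4/3 + 79/3 + 1/15) - 15783) = 5 - (416/15 - 15783) = 5 - 1*(-236329/15) = 5 + 236329/15 = 236404/15 ≈ 15760.)
(p + 10311) + 4217/14832 = (236404/15 + 10311) + 4217/14832 = 391069/15 + 4217*(1/14832) = 391069/15 + 4217/14832 = 1933466221/74160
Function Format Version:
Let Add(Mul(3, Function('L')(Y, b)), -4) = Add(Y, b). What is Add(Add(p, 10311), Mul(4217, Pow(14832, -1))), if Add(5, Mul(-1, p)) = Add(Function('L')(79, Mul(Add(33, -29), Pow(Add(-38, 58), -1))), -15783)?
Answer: Rational(1933466221, 74160) ≈ 26072.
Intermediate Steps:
Function('L')(Y, b) = Add(Rational(4, 3), Mul(Rational(1, 3), Y), Mul(Rational(1, 3), b)) (Function('L')(Y, b) = Add(Rational(4, 3), Mul(Rational(1, 3), Add(Y, b))) = Add(Rational(4, 3), Add(Mul(Rational(1, 3), Y), Mul(Rational(1, 3), b))) = Add(Rational(4, 3), Mul(Rational(1, 3), Y), Mul(Rational(1, 3), b)))
p = Rational(236404, 15) (p = Add(5, Mul(-1, Add(Add(Rational(4, 3), Mul(Rational(1, 3), 79), Mul(Rational(1, 3), Mul(Add(33, -29), Pow(Add(-38, 58), -1)))), -15783))) = Add(5, Mul(-1, Add(Add(Rational(4, 3), Rational(79, 3), Mul(Rational(1, 3), Mul(4, Pow(20, -1)))), -15783))) = Add(5, Mul(-1, Add(Add(Rational(4, 3), Rational(79, 3), Mul(Rational(1, 3), Mul(4, Rational(1, 20)))), -15783))) = Add(5, Mul(-1, Add(Add(Rational(4, 3), Rational(79, 3), Mul(Rational(1, 3), Rational(1, 5))), -15783))) = Add(5, Mul(-1, Add(Add(Rational(4, 3), Rational(79, 3), Rational(1, 15)), -15783))) = Add(5, Mul(-1, Add(Rational(416, 15), -15783))) = Add(5, Mul(-1, Rational(-236329, 15))) = Add(5, Rational(236329, 15)) = Rational(236404, 15) ≈ 15760.)
Add(Add(p, 10311), Mul(4217, Pow(14832, -1))) = Add(Add(Rational(236404, 15), 10311), Mul(4217, Pow(14832, -1))) = Add(Rational(391069, 15), Mul(4217, Rational(1, 14832))) = Add(Rational(391069, 15), Rational(4217, 14832)) = Rational(1933466221, 74160)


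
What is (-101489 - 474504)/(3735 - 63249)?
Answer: 575993/59514 ≈ 9.6783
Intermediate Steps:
(-101489 - 474504)/(3735 - 63249) = -575993/(-59514) = -575993*(-1/59514) = 575993/59514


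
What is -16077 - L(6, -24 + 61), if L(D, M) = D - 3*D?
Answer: -16065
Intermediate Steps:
L(D, M) = -2*D
-16077 - L(6, -24 + 61) = -16077 - (-2)*6 = -16077 - 1*(-12) = -16077 + 12 = -16065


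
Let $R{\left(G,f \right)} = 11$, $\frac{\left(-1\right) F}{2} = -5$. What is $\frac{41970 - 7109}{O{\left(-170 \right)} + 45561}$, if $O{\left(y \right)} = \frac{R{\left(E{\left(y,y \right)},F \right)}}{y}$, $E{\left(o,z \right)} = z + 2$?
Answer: $\frac{5926370}{7745359} \approx 0.76515$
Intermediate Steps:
$E{\left(o,z \right)} = 2 + z$
$F = 10$ ($F = \left(-2\right) \left(-5\right) = 10$)
$O{\left(y \right)} = \frac{11}{y}$
$\frac{41970 - 7109}{O{\left(-170 \right)} + 45561} = \frac{41970 - 7109}{\frac{11}{-170} + 45561} = \frac{34861}{11 \left(- \frac{1}{170}\right) + 45561} = \frac{34861}{- \frac{11}{170} + 45561} = \frac{34861}{\frac{7745359}{170}} = 34861 \cdot \frac{170}{7745359} = \frac{5926370}{7745359}$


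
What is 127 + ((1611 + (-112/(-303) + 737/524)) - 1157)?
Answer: 92528531/158772 ≈ 582.78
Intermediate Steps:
127 + ((1611 + (-112/(-303) + 737/524)) - 1157) = 127 + ((1611 + (-112*(-1/303) + 737*(1/524))) - 1157) = 127 + ((1611 + (112/303 + 737/524)) - 1157) = 127 + ((1611 + 281999/158772) - 1157) = 127 + (256063691/158772 - 1157) = 127 + 72364487/158772 = 92528531/158772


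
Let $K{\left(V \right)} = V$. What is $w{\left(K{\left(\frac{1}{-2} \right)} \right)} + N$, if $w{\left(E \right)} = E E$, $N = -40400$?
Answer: $- \frac{161599}{4} \approx -40400.0$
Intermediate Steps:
$w{\left(E \right)} = E^{2}$
$w{\left(K{\left(\frac{1}{-2} \right)} \right)} + N = \left(\frac{1}{-2}\right)^{2} - 40400 = \left(- \frac{1}{2}\right)^{2} - 40400 = \frac{1}{4} - 40400 = - \frac{161599}{4}$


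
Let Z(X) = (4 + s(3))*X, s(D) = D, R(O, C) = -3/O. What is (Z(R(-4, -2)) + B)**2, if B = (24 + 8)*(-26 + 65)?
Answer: 25130169/16 ≈ 1.5706e+6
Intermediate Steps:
B = 1248 (B = 32*39 = 1248)
Z(X) = 7*X (Z(X) = (4 + 3)*X = 7*X)
(Z(R(-4, -2)) + B)**2 = (7*(-3/(-4)) + 1248)**2 = (7*(-3*(-1/4)) + 1248)**2 = (7*(3/4) + 1248)**2 = (21/4 + 1248)**2 = (5013/4)**2 = 25130169/16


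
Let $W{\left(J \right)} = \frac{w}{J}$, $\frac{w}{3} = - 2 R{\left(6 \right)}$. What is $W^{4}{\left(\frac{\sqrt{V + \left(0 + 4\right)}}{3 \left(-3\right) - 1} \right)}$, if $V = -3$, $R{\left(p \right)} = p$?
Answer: $16796160000$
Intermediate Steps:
$w = -36$ ($w = 3 \left(\left(-2\right) 6\right) = 3 \left(-12\right) = -36$)
$W{\left(J \right)} = - \frac{36}{J}$
$W^{4}{\left(\frac{\sqrt{V + \left(0 + 4\right)}}{3 \left(-3\right) - 1} \right)} = \left(- \frac{36}{\sqrt{-3 + \left(0 + 4\right)} \frac{1}{3 \left(-3\right) - 1}}\right)^{4} = \left(- \frac{36}{\sqrt{-3 + 4} \frac{1}{-9 - 1}}\right)^{4} = \left(- \frac{36}{\sqrt{1} \frac{1}{-10}}\right)^{4} = \left(- \frac{36}{1 \left(- \frac{1}{10}\right)}\right)^{4} = \left(- \frac{36}{- \frac{1}{10}}\right)^{4} = \left(\left(-36\right) \left(-10\right)\right)^{4} = 360^{4} = 16796160000$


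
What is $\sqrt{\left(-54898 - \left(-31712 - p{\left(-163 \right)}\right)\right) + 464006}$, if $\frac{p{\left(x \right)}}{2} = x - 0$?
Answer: $\sqrt{440494} \approx 663.7$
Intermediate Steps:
$p{\left(x \right)} = 2 x$ ($p{\left(x \right)} = 2 \left(x - 0\right) = 2 \left(x + 0\right) = 2 x$)
$\sqrt{\left(-54898 - \left(-31712 - p{\left(-163 \right)}\right)\right) + 464006} = \sqrt{\left(-54898 - \left(-31712 - 2 \left(-163\right)\right)\right) + 464006} = \sqrt{\left(-54898 - \left(-31712 - -326\right)\right) + 464006} = \sqrt{\left(-54898 - \left(-31712 + 326\right)\right) + 464006} = \sqrt{\left(-54898 - -31386\right) + 464006} = \sqrt{\left(-54898 + 31386\right) + 464006} = \sqrt{-23512 + 464006} = \sqrt{440494}$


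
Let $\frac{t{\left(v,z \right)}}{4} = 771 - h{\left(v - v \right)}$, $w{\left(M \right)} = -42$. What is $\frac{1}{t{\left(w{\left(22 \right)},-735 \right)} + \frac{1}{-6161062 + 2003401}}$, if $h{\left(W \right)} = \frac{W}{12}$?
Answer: $\frac{4157661}{12822226523} \approx 0.00032425$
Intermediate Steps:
$h{\left(W \right)} = \frac{W}{12}$ ($h{\left(W \right)} = W \frac{1}{12} = \frac{W}{12}$)
$t{\left(v,z \right)} = 3084$ ($t{\left(v,z \right)} = 4 \left(771 - \frac{v - v}{12}\right) = 4 \left(771 - \frac{1}{12} \cdot 0\right) = 4 \left(771 - 0\right) = 4 \left(771 + 0\right) = 4 \cdot 771 = 3084$)
$\frac{1}{t{\left(w{\left(22 \right)},-735 \right)} + \frac{1}{-6161062 + 2003401}} = \frac{1}{3084 + \frac{1}{-6161062 + 2003401}} = \frac{1}{3084 + \frac{1}{-4157661}} = \frac{1}{3084 - \frac{1}{4157661}} = \frac{1}{\frac{12822226523}{4157661}} = \frac{4157661}{12822226523}$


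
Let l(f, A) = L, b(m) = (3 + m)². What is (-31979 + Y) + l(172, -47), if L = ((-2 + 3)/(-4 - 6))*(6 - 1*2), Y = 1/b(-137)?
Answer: -2871110527/89780 ≈ -31979.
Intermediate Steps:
Y = 1/17956 (Y = 1/((3 - 137)²) = 1/((-134)²) = 1/17956 ≈ 5.5692e-5)
L = -⅖ (L = (1/(-10))*(6 - 2) = (1*(-⅒))*4 = -⅒*4 = -⅖ ≈ -0.40000)
l(f, A) = -⅖
(-31979 + Y) + l(172, -47) = (-31979 + 1/17956) - ⅖ = -574214923/17956 - ⅖ = -2871110527/89780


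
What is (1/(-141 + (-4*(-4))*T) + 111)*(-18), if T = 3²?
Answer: -2004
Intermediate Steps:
T = 9
(1/(-141 + (-4*(-4))*T) + 111)*(-18) = (1/(-141 - 4*(-4)*9) + 111)*(-18) = (1/(-141 + 16*9) + 111)*(-18) = (1/(-141 + 144) + 111)*(-18) = (1/3 + 111)*(-18) = (⅓ + 111)*(-18) = (334/3)*(-18) = -2004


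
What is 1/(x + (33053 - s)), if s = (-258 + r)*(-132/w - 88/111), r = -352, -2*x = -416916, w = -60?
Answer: 111/26903003 ≈ 4.1259e-6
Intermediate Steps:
x = 208458 (x = -½*(-416916) = 208458)
s = -95282/111 (s = (-258 - 352)*(-132/(-60) - 88/111) = -610*(-132*(-1/60) - 88*1/111) = -610*(11/5 - 88/111) = -610*781/555 = -95282/111 ≈ -858.40)
1/(x + (33053 - s)) = 1/(208458 + (33053 - 1*(-95282/111))) = 1/(208458 + (33053 + 95282/111)) = 1/(208458 + 3764165/111) = 1/(26903003/111) = 111/26903003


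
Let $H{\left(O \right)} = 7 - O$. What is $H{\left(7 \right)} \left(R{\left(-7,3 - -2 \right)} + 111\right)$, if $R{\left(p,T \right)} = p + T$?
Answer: $0$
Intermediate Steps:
$R{\left(p,T \right)} = T + p$
$H{\left(7 \right)} \left(R{\left(-7,3 - -2 \right)} + 111\right) = \left(7 - 7\right) \left(\left(\left(3 - -2\right) - 7\right) + 111\right) = \left(7 - 7\right) \left(\left(\left(3 + 2\right) - 7\right) + 111\right) = 0 \left(\left(5 - 7\right) + 111\right) = 0 \left(-2 + 111\right) = 0 \cdot 109 = 0$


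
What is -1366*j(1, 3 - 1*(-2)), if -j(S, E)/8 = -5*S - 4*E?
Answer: -273200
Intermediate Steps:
j(S, E) = 32*E + 40*S (j(S, E) = -8*(-5*S - 4*E) = 32*E + 40*S)
-1366*j(1, 3 - 1*(-2)) = -1366*(32*(3 - 1*(-2)) + 40*1) = -1366*(32*(3 + 2) + 40) = -1366*(32*5 + 40) = -1366*(160 + 40) = -1366*200 = -273200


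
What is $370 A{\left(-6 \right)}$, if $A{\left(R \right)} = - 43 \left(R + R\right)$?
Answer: $190920$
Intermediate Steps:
$A{\left(R \right)} = - 86 R$ ($A{\left(R \right)} = - 43 \cdot 2 R = - 86 R$)
$370 A{\left(-6 \right)} = 370 \left(\left(-86\right) \left(-6\right)\right) = 370 \cdot 516 = 190920$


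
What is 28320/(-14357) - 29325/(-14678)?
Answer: 5338065/210732046 ≈ 0.025331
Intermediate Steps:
28320/(-14357) - 29325/(-14678) = 28320*(-1/14357) - 29325*(-1/14678) = -28320/14357 + 29325/14678 = 5338065/210732046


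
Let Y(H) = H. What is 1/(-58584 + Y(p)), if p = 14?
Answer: -1/58570 ≈ -1.7074e-5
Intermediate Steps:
1/(-58584 + Y(p)) = 1/(-58584 + 14) = 1/(-58570) = -1/58570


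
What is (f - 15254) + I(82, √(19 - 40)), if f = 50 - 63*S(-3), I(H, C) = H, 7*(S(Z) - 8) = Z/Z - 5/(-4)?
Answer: -62585/4 ≈ -15646.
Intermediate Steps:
S(Z) = 233/28 (S(Z) = 8 + (Z/Z - 5/(-4))/7 = 8 + (1 - 5*(-¼))/7 = 8 + (1 + 5/4)/7 = 8 + (⅐)*(9/4) = 8 + 9/28 = 233/28)
f = -1897/4 (f = 50 - 63*233/28 = 50 - 2097/4 = -1897/4 ≈ -474.25)
(f - 15254) + I(82, √(19 - 40)) = (-1897/4 - 15254) + 82 = -62913/4 + 82 = -62585/4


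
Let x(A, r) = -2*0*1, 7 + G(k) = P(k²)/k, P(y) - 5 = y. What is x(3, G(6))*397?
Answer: 0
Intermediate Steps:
P(y) = 5 + y
G(k) = -7 + (5 + k²)/k
x(A, r) = 0 (x(A, r) = 0*1 = 0)
x(3, G(6))*397 = 0*397 = 0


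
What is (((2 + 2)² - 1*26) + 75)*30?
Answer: 1950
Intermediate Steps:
(((2 + 2)² - 1*26) + 75)*30 = ((4² - 26) + 75)*30 = ((16 - 26) + 75)*30 = (-10 + 75)*30 = 65*30 = 1950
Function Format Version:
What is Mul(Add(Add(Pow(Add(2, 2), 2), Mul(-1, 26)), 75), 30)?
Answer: 1950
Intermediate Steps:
Mul(Add(Add(Pow(Add(2, 2), 2), Mul(-1, 26)), 75), 30) = Mul(Add(Add(Pow(4, 2), -26), 75), 30) = Mul(Add(Add(16, -26), 75), 30) = Mul(Add(-10, 75), 30) = Mul(65, 30) = 1950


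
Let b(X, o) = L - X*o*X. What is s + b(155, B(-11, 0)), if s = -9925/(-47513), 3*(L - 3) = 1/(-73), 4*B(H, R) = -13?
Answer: 3249983370187/41621388 ≈ 78085.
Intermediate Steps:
B(H, R) = -13/4 (B(H, R) = (1/4)*(-13) = -13/4)
L = 656/219 (L = 3 + (1/3)/(-73) = 3 + (1/3)*(-1/73) = 3 - 1/219 = 656/219 ≈ 2.9954)
s = 9925/47513 (s = -9925*(-1/47513) = 9925/47513 ≈ 0.20889)
b(X, o) = 656/219 - o*X**2 (b(X, o) = 656/219 - X*o*X = 656/219 - o*X**2)
s + b(155, B(-11, 0)) = 9925/47513 + (656/219 - 1*(-13/4)*155**2) = 9925/47513 + (656/219 - 1*(-13/4)*24025) = 9925/47513 + (656/219 + 312325/4) = 9925/47513 + 68401799/876 = 3249983370187/41621388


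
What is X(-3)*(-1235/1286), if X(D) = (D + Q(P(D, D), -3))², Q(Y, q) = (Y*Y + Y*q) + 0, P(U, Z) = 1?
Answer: -30875/1286 ≈ -24.009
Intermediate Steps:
Q(Y, q) = Y² + Y*q (Q(Y, q) = (Y² + Y*q) + 0 = Y² + Y*q)
X(D) = (-2 + D)² (X(D) = (D + 1*(1 - 3))² = (D + 1*(-2))² = (D - 2)² = (-2 + D)²)
X(-3)*(-1235/1286) = (-2 - 3)²*(-1235/1286) = (-5)²*(-1235*1/1286) = 25*(-1235/1286) = -30875/1286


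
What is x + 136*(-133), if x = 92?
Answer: -17996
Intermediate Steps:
x + 136*(-133) = 92 + 136*(-133) = 92 - 18088 = -17996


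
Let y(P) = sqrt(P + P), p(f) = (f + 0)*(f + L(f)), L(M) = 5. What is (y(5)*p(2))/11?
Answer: 14*sqrt(10)/11 ≈ 4.0247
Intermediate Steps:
p(f) = f*(5 + f) (p(f) = (f + 0)*(f + 5) = f*(5 + f))
y(P) = sqrt(2)*sqrt(P) (y(P) = sqrt(2*P) = sqrt(2)*sqrt(P))
(y(5)*p(2))/11 = ((sqrt(2)*sqrt(5))*(2*(5 + 2)))/11 = (sqrt(10)*(2*7))*(1/11) = (sqrt(10)*14)*(1/11) = (14*sqrt(10))*(1/11) = 14*sqrt(10)/11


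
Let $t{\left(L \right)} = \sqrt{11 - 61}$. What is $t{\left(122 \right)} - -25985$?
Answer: $25985 + 5 i \sqrt{2} \approx 25985.0 + 7.0711 i$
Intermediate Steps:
$t{\left(L \right)} = 5 i \sqrt{2}$ ($t{\left(L \right)} = \sqrt{-50} = 5 i \sqrt{2}$)
$t{\left(122 \right)} - -25985 = 5 i \sqrt{2} - -25985 = 5 i \sqrt{2} + 25985 = 25985 + 5 i \sqrt{2}$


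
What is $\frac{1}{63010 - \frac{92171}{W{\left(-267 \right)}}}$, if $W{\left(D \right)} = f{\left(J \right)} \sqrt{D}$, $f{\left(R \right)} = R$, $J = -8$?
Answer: $\frac{1076714880}{67852300082041} + \frac{737368 i \sqrt{267}}{67852300082041} \approx 1.5869 \cdot 10^{-5} + 1.7757 \cdot 10^{-7} i$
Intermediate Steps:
$W{\left(D \right)} = - 8 \sqrt{D}$
$\frac{1}{63010 - \frac{92171}{W{\left(-267 \right)}}} = \frac{1}{63010 - \frac{92171}{\left(-8\right) \sqrt{-267}}} = \frac{1}{63010 - \frac{92171}{\left(-8\right) i \sqrt{267}}} = \frac{1}{63010 - 92171 \frac{i \sqrt{267}}{2136}} = \frac{1}{63010 - \frac{92171 i \sqrt{267}}{2136}}$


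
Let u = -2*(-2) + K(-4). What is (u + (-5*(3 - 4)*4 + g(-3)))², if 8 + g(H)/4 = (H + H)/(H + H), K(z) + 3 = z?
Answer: 121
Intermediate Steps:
K(z) = -3 + z
g(H) = -28 (g(H) = -32 + 4*((H + H)/(H + H)) = -32 + 4*((2*H)/((2*H))) = -32 + 4*((2*H)*(1/(2*H))) = -32 + 4*1 = -32 + 4 = -28)
u = -3 (u = -2*(-2) + (-3 - 4) = 4 - 7 = -3)
(u + (-5*(3 - 4)*4 + g(-3)))² = (-3 + (-5*(3 - 4)*4 - 28))² = (-3 + (-(-5)*4 - 28))² = (-3 + (-5*(-4) - 28))² = (-3 + (20 - 28))² = (-3 - 8)² = (-11)² = 121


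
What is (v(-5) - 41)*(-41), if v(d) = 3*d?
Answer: 2296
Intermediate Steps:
(v(-5) - 41)*(-41) = (3*(-5) - 41)*(-41) = (-15 - 41)*(-41) = -56*(-41) = 2296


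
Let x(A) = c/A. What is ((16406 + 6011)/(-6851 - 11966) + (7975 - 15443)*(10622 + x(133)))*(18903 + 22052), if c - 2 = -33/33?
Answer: -8130549092536765715/2502661 ≈ -3.2488e+12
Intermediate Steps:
c = 1 (c = 2 - 33/33 = 2 - 33*1/33 = 2 - 1 = 1)
x(A) = 1/A
((16406 + 6011)/(-6851 - 11966) + (7975 - 15443)*(10622 + x(133)))*(18903 + 22052) = ((16406 + 6011)/(-6851 - 11966) + (7975 - 15443)*(10622 + 1/133))*(18903 + 22052) = (22417/(-18817) - 7468*(10622 + 1/133))*40955 = (22417*(-1/18817) - 7468*1412727/133)*40955 = (-22417/18817 - 10550245236/133)*40955 = -198523967587273/2502661*40955 = -8130549092536765715/2502661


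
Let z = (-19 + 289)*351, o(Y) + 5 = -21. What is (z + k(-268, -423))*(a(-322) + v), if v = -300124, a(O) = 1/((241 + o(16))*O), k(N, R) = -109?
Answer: -280975275477483/9890 ≈ -2.8410e+10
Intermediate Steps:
o(Y) = -26 (o(Y) = -5 - 21 = -26)
a(O) = 1/(215*O) (a(O) = 1/((241 - 26)*O) = 1/(215*O))
z = 94770 (z = 270*351 = 94770)
(z + k(-268, -423))*(a(-322) + v) = (94770 - 109)*((1/215)/(-322) - 300124) = 94661*((1/215)*(-1/322) - 300124) = 94661*(-1/69230 - 300124) = 94661*(-20777584521/69230) = -280975275477483/9890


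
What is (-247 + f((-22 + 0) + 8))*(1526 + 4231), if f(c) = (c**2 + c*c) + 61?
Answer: 1185942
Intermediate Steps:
f(c) = 61 + 2*c**2 (f(c) = (c**2 + c**2) + 61 = 2*c**2 + 61 = 61 + 2*c**2)
(-247 + f((-22 + 0) + 8))*(1526 + 4231) = (-247 + (61 + 2*((-22 + 0) + 8)**2))*(1526 + 4231) = (-247 + (61 + 2*(-22 + 8)**2))*5757 = (-247 + (61 + 2*(-14)**2))*5757 = (-247 + (61 + 2*196))*5757 = (-247 + (61 + 392))*5757 = (-247 + 453)*5757 = 206*5757 = 1185942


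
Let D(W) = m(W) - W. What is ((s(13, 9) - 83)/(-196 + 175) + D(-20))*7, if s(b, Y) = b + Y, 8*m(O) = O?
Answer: 857/6 ≈ 142.83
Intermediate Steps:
m(O) = O/8
s(b, Y) = Y + b
D(W) = -7*W/8 (D(W) = W/8 - W = -7*W/8)
((s(13, 9) - 83)/(-196 + 175) + D(-20))*7 = (((9 + 13) - 83)/(-196 + 175) - 7/8*(-20))*7 = ((22 - 83)/(-21) + 35/2)*7 = (-61*(-1/21) + 35/2)*7 = (61/21 + 35/2)*7 = (857/42)*7 = 857/6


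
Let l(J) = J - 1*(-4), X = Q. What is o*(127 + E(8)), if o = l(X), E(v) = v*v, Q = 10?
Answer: 2674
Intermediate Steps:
E(v) = v**2
X = 10
l(J) = 4 + J (l(J) = J + 4 = 4 + J)
o = 14 (o = 4 + 10 = 14)
o*(127 + E(8)) = 14*(127 + 8**2) = 14*(127 + 64) = 14*191 = 2674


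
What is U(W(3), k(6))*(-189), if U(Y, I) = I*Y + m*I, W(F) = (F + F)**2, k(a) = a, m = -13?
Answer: -26082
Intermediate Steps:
W(F) = 4*F**2 (W(F) = (2*F)**2 = 4*F**2)
U(Y, I) = -13*I + I*Y (U(Y, I) = I*Y - 13*I = -13*I + I*Y)
U(W(3), k(6))*(-189) = (6*(-13 + 4*3**2))*(-189) = (6*(-13 + 4*9))*(-189) = (6*(-13 + 36))*(-189) = (6*23)*(-189) = 138*(-189) = -26082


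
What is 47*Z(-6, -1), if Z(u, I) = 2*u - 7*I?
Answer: -235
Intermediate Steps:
Z(u, I) = -7*I + 2*u
47*Z(-6, -1) = 47*(-7*(-1) + 2*(-6)) = 47*(7 - 12) = 47*(-5) = -235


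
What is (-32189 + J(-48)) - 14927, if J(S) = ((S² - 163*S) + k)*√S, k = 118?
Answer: -47116 + 40984*I*√3 ≈ -47116.0 + 70986.0*I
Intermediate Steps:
J(S) = √S*(118 + S² - 163*S) (J(S) = ((S² - 163*S) + 118)*√S = (118 + S² - 163*S)*√S = √S*(118 + S² - 163*S))
(-32189 + J(-48)) - 14927 = (-32189 + √(-48)*(118 + (-48)² - 163*(-48))) - 14927 = (-32189 + (4*I*√3)*(118 + 2304 + 7824)) - 14927 = (-32189 + (4*I*√3)*10246) - 14927 = (-32189 + 40984*I*√3) - 14927 = -47116 + 40984*I*√3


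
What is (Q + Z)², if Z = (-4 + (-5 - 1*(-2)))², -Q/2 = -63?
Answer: 30625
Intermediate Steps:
Q = 126 (Q = -2*(-63) = 126)
Z = 49 (Z = (-4 + (-5 + 2))² = (-4 - 3)² = (-7)² = 49)
(Q + Z)² = (126 + 49)² = 175² = 30625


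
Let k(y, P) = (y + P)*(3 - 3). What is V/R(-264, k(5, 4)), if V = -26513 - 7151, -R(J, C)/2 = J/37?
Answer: -77848/33 ≈ -2359.0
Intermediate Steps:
k(y, P) = 0 (k(y, P) = (P + y)*0 = 0)
R(J, C) = -2*J/37
V = -33664
V/R(-264, k(5, 4)) = -33664/((-2/37*(-264))) = -33664/528/37 = -33664*37/528 = -77848/33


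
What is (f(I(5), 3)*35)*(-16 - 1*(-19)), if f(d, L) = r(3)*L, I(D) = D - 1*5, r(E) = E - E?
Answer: 0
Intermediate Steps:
r(E) = 0
I(D) = -5 + D (I(D) = D - 5 = -5 + D)
f(d, L) = 0 (f(d, L) = 0*L = 0)
(f(I(5), 3)*35)*(-16 - 1*(-19)) = (0*35)*(-16 - 1*(-19)) = 0*(-16 + 19) = 0*3 = 0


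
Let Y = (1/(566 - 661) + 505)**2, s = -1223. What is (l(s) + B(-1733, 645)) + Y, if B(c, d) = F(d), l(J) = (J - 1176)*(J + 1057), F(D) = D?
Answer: 5901387651/9025 ≈ 6.5389e+5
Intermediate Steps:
l(J) = (-1176 + J)*(1057 + J)
Y = 2301504676/9025 (Y = (1/(-95) + 505)**2 = (-1/95 + 505)**2 = (47974/95)**2 = 2301504676/9025 ≈ 2.5501e+5)
B(c, d) = d
(l(s) + B(-1733, 645)) + Y = ((-1243032 + (-1223)**2 - 119*(-1223)) + 645) + 2301504676/9025 = ((-1243032 + 1495729 + 145537) + 645) + 2301504676/9025 = (398234 + 645) + 2301504676/9025 = 398879 + 2301504676/9025 = 5901387651/9025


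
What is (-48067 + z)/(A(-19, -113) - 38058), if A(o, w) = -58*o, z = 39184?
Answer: 8883/36956 ≈ 0.24037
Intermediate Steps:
(-48067 + z)/(A(-19, -113) - 38058) = (-48067 + 39184)/(-58*(-19) - 38058) = -8883/(1102 - 38058) = -8883/(-36956) = -8883*(-1/36956) = 8883/36956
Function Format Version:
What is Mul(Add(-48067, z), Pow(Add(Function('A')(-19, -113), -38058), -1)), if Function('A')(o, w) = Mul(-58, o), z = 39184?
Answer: Rational(8883, 36956) ≈ 0.24037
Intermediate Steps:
Mul(Add(-48067, z), Pow(Add(Function('A')(-19, -113), -38058), -1)) = Mul(Add(-48067, 39184), Pow(Add(Mul(-58, -19), -38058), -1)) = Mul(-8883, Pow(Add(1102, -38058), -1)) = Mul(-8883, Pow(-36956, -1)) = Mul(-8883, Rational(-1, 36956)) = Rational(8883, 36956)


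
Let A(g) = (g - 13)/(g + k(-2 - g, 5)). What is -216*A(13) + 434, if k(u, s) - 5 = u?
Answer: 434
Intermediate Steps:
k(u, s) = 5 + u
A(g) = -13/3 + g/3 (A(g) = (g - 13)/(g + (5 + (-2 - g))) = (-13 + g)/(g + (3 - g)) = (-13 + g)/3 = (-13 + g)*(⅓) = -13/3 + g/3)
-216*A(13) + 434 = -216*(-13/3 + (⅓)*13) + 434 = -216*(-13/3 + 13/3) + 434 = -216*0 + 434 = 0 + 434 = 434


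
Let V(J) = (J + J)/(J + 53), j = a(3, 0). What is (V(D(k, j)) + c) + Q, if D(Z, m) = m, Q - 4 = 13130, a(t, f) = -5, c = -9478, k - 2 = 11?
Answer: 87739/24 ≈ 3655.8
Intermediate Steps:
k = 13 (k = 2 + 11 = 13)
Q = 13134 (Q = 4 + 13130 = 13134)
j = -5
V(J) = 2*J/(53 + J) (V(J) = (2*J)/(53 + J) = 2*J/(53 + J))
(V(D(k, j)) + c) + Q = (2*(-5)/(53 - 5) - 9478) + 13134 = (2*(-5)/48 - 9478) + 13134 = (2*(-5)*(1/48) - 9478) + 13134 = (-5/24 - 9478) + 13134 = -227477/24 + 13134 = 87739/24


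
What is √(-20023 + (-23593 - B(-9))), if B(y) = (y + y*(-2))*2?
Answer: I*√43634 ≈ 208.89*I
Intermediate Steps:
B(y) = -2*y (B(y) = (y - 2*y)*2 = -y*2 = -2*y)
√(-20023 + (-23593 - B(-9))) = √(-20023 + (-23593 - (-2)*(-9))) = √(-20023 + (-23593 - 1*18)) = √(-20023 + (-23593 - 18)) = √(-20023 - 23611) = √(-43634) = I*√43634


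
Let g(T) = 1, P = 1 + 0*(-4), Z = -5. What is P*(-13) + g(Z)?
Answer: -12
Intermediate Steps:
P = 1 (P = 1 + 0 = 1)
P*(-13) + g(Z) = 1*(-13) + 1 = -13 + 1 = -12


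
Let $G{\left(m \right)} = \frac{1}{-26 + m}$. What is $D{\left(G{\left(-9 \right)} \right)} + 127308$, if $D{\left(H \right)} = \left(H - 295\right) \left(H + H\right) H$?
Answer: $\frac{5458309848}{42875} \approx 1.2731 \cdot 10^{5}$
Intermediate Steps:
$D{\left(H \right)} = 2 H^{2} \left(-295 + H\right)$ ($D{\left(H \right)} = \left(-295 + H\right) 2 H H = 2 H \left(-295 + H\right) H = 2 H^{2} \left(-295 + H\right)$)
$D{\left(G{\left(-9 \right)} \right)} + 127308 = 2 \left(\frac{1}{-26 - 9}\right)^{2} \left(-295 + \frac{1}{-26 - 9}\right) + 127308 = 2 \left(\frac{1}{-35}\right)^{2} \left(-295 + \frac{1}{-35}\right) + 127308 = 2 \left(- \frac{1}{35}\right)^{2} \left(-295 - \frac{1}{35}\right) + 127308 = 2 \cdot \frac{1}{1225} \left(- \frac{10326}{35}\right) + 127308 = - \frac{20652}{42875} + 127308 = \frac{5458309848}{42875}$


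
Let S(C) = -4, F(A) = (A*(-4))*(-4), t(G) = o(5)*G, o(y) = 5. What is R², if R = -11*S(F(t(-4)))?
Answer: 1936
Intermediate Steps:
t(G) = 5*G
F(A) = 16*A (F(A) = -4*A*(-4) = 16*A)
R = 44 (R = -11*(-4) = 44)
R² = 44² = 1936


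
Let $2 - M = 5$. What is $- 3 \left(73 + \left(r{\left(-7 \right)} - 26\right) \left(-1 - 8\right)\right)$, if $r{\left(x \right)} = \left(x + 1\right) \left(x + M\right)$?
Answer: $699$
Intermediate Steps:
$M = -3$ ($M = 2 - 5 = -3$)
$r{\left(x \right)} = \left(1 + x\right) \left(-3 + x\right)$ ($r{\left(x \right)} = \left(x + 1\right) \left(x - 3\right) = \left(1 + x\right) \left(-3 + x\right)$)
$- 3 \left(73 + \left(r{\left(-7 \right)} - 26\right) \left(-1 - 8\right)\right) = - 3 \left(73 + \left(\left(-3 + \left(-7\right)^{2} - -14\right) - 26\right) \left(-1 - 8\right)\right) = - 3 \left(73 + \left(\left(-3 + 49 + 14\right) - 26\right) \left(-9\right)\right) = - 3 \left(73 + \left(60 - 26\right) \left(-9\right)\right) = - 3 \left(73 + 34 \left(-9\right)\right) = - 3 \left(73 - 306\right) = \left(-3\right) \left(-233\right) = 699$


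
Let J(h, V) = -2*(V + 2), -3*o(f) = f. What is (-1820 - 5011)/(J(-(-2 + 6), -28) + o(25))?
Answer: -20493/131 ≈ -156.44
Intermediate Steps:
o(f) = -f/3
J(h, V) = -4 - 2*V (J(h, V) = -2*(2 + V) = -4 - 2*V)
(-1820 - 5011)/(J(-(-2 + 6), -28) + o(25)) = (-1820 - 5011)/((-4 - 2*(-28)) - 1/3*25) = -6831/((-4 + 56) - 25/3) = -6831/(52 - 25/3) = -6831/131/3 = -6831*3/131 = -20493/131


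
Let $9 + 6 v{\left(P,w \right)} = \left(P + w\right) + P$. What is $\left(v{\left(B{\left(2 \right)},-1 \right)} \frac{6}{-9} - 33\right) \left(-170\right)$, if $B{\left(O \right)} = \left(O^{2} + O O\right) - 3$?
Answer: $5610$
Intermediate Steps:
$B{\left(O \right)} = -3 + 2 O^{2}$ ($B{\left(O \right)} = \left(O^{2} + O^{2}\right) - 3 = 2 O^{2} - 3 = -3 + 2 O^{2}$)
$v{\left(P,w \right)} = - \frac{3}{2} + \frac{P}{3} + \frac{w}{6}$ ($v{\left(P,w \right)} = - \frac{3}{2} + \frac{\left(P + w\right) + P}{6} = - \frac{3}{2} + \frac{w + 2 P}{6} = - \frac{3}{2} + \left(\frac{P}{3} + \frac{w}{6}\right) = - \frac{3}{2} + \frac{P}{3} + \frac{w}{6}$)
$\left(v{\left(B{\left(2 \right)},-1 \right)} \frac{6}{-9} - 33\right) \left(-170\right) = \left(\left(- \frac{3}{2} + \frac{-3 + 2 \cdot 2^{2}}{3} + \frac{1}{6} \left(-1\right)\right) \frac{6}{-9} - 33\right) \left(-170\right) = \left(\left(- \frac{3}{2} + \frac{-3 + 2 \cdot 4}{3} - \frac{1}{6}\right) 6 \left(- \frac{1}{9}\right) - 33\right) \left(-170\right) = \left(\left(- \frac{3}{2} + \frac{-3 + 8}{3} - \frac{1}{6}\right) \left(- \frac{2}{3}\right) - 33\right) \left(-170\right) = \left(\left(- \frac{3}{2} + \frac{1}{3} \cdot 5 - \frac{1}{6}\right) \left(- \frac{2}{3}\right) - 33\right) \left(-170\right) = \left(\left(- \frac{3}{2} + \frac{5}{3} - \frac{1}{6}\right) \left(- \frac{2}{3}\right) - 33\right) \left(-170\right) = \left(0 \left(- \frac{2}{3}\right) - 33\right) \left(-170\right) = \left(0 - 33\right) \left(-170\right) = \left(-33\right) \left(-170\right) = 5610$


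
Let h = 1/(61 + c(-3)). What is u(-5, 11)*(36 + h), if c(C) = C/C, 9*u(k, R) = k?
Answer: -11165/558 ≈ -20.009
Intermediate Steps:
u(k, R) = k/9
c(C) = 1
h = 1/62 (h = 1/(61 + 1) = 1/62 ≈ 0.016129)
u(-5, 11)*(36 + h) = ((⅑)*(-5))*(36 + 1/62) = -5/9*2233/62 = -11165/558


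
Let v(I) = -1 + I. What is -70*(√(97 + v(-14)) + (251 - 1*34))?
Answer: -15190 - 70*√82 ≈ -15824.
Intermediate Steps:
-70*(√(97 + v(-14)) + (251 - 1*34)) = -70*(√(97 + (-1 - 14)) + (251 - 1*34)) = -70*(√(97 - 15) + (251 - 34)) = -70*(√82 + 217) = -70*(217 + √82) = -15190 - 70*√82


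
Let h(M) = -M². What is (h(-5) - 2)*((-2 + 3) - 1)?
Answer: 0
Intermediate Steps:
(h(-5) - 2)*((-2 + 3) - 1) = (-1*(-5)² - 2)*((-2 + 3) - 1) = (-1*25 - 2)*(1 - 1) = (-25 - 2)*0 = -27*0 = 0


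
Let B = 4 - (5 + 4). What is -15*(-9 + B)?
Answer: 210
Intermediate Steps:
B = -5 (B = 4 - 9 = -5)
-15*(-9 + B) = -15*(-9 - 5) = -15*(-14) = 210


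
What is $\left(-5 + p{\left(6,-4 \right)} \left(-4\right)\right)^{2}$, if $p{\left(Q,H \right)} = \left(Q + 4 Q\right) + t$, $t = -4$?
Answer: $11881$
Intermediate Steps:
$p{\left(Q,H \right)} = -4 + 5 Q$ ($p{\left(Q,H \right)} = \left(Q + 4 Q\right) - 4 = 5 Q - 4 = -4 + 5 Q$)
$\left(-5 + p{\left(6,-4 \right)} \left(-4\right)\right)^{2} = \left(-5 + \left(-4 + 5 \cdot 6\right) \left(-4\right)\right)^{2} = \left(-5 + \left(-4 + 30\right) \left(-4\right)\right)^{2} = \left(-5 + 26 \left(-4\right)\right)^{2} = \left(-5 - 104\right)^{2} = \left(-109\right)^{2} = 11881$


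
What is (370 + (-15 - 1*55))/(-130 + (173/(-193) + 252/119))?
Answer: -328100/140841 ≈ -2.3296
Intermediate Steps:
(370 + (-15 - 1*55))/(-130 + (173/(-193) + 252/119)) = (370 + (-15 - 55))/(-130 + (173*(-1/193) + 252*(1/119))) = (370 - 70)/(-130 + (-173/193 + 36/17)) = 300/(-130 + 4007/3281) = 300/(-422523/3281) = 300*(-3281/422523) = -328100/140841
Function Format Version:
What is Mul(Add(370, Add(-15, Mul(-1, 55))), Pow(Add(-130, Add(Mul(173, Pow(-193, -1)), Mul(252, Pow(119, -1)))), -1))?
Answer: Rational(-328100, 140841) ≈ -2.3296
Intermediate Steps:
Mul(Add(370, Add(-15, Mul(-1, 55))), Pow(Add(-130, Add(Mul(173, Pow(-193, -1)), Mul(252, Pow(119, -1)))), -1)) = Mul(Add(370, Add(-15, -55)), Pow(Add(-130, Add(Mul(173, Rational(-1, 193)), Mul(252, Rational(1, 119)))), -1)) = Mul(Add(370, -70), Pow(Add(-130, Add(Rational(-173, 193), Rational(36, 17))), -1)) = Mul(300, Pow(Add(-130, Rational(4007, 3281)), -1)) = Mul(300, Pow(Rational(-422523, 3281), -1)) = Mul(300, Rational(-3281, 422523)) = Rational(-328100, 140841)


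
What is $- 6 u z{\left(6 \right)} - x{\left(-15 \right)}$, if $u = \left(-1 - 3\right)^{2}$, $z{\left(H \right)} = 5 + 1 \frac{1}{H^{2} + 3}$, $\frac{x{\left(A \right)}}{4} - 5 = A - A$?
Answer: $- \frac{6532}{13} \approx -502.46$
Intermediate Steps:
$x{\left(A \right)} = 20$ ($x{\left(A \right)} = 20 + 4 \left(A - A\right) = 20 + 4 \cdot 0 = 20 + 0 = 20$)
$z{\left(H \right)} = 5 + \frac{1}{3 + H^{2}}$ ($z{\left(H \right)} = 5 + 1 \frac{1}{3 + H^{2}} = 5 + \frac{1}{3 + H^{2}}$)
$u = 16$ ($u = \left(-4\right)^{2} = 16$)
$- 6 u z{\left(6 \right)} - x{\left(-15 \right)} = \left(-6\right) 16 \frac{16 + 5 \cdot 6^{2}}{3 + 6^{2}} - 20 = - 96 \frac{16 + 5 \cdot 36}{3 + 36} - 20 = - 96 \frac{16 + 180}{39} - 20 = - 96 \cdot \frac{1}{39} \cdot 196 - 20 = \left(-96\right) \frac{196}{39} - 20 = - \frac{6272}{13} - 20 = - \frac{6532}{13}$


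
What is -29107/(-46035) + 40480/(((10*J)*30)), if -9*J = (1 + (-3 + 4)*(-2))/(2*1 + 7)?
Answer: 503173243/46035 ≈ 10930.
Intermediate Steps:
J = 1/81 (J = -(1 + (-3 + 4)*(-2))/(9*(2*1 + 7)) = -(1 + 1*(-2))/(9*(2 + 7)) = -(1 - 2)/(9*9) = -(-1)/(9*9) = -⅑*(-⅑) = 1/81 ≈ 0.012346)
-29107/(-46035) + 40480/(((10*J)*30)) = -29107/(-46035) + 40480/(((10*(1/81))*30)) = -29107*(-1/46035) + 40480/(((10/81)*30)) = 29107/46035 + 40480/(100/27) = 29107/46035 + 40480*(27/100) = 29107/46035 + 54648/5 = 503173243/46035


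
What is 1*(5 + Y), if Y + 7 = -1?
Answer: -3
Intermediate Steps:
Y = -8 (Y = -7 - 1 = -8)
1*(5 + Y) = 1*(5 - 8) = 1*(-3) = -3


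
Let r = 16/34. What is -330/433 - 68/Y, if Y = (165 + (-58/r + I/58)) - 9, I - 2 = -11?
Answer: -4663234/1637173 ≈ -2.8483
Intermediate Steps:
I = -9 (I = 2 - 11 = -9)
r = 8/17 (r = 16*(1/34) = 8/17 ≈ 0.47059)
Y = 3781/116 (Y = (165 + (-58/8/17 - 9/58)) - 9 = (165 + (-58*17/8 - 9*1/58)) - 9 = (165 + (-493/4 - 9/58)) - 9 = (165 - 14315/116) - 9 = 4825/116 - 9 = 3781/116 ≈ 32.595)
-330/433 - 68/Y = -330/433 - 68/3781/116 = -330*1/433 - 68*116/3781 = -330/433 - 7888/3781 = -4663234/1637173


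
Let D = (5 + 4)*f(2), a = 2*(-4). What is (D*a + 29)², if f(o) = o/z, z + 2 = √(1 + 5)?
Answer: 44329 + 16560*√6 ≈ 84893.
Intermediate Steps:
z = -2 + √6 (z = -2 + √(1 + 5) = -2 + √6 ≈ 0.44949)
a = -8
f(o) = o/(-2 + √6)
D = 18 + 9*√6 (D = (5 + 4)*(2 + (½)*2*√6) = 9*(2 + √6) = 18 + 9*√6 ≈ 40.045)
(D*a + 29)² = ((18 + 9*√6)*(-8) + 29)² = ((-144 - 72*√6) + 29)² = (-115 - 72*√6)²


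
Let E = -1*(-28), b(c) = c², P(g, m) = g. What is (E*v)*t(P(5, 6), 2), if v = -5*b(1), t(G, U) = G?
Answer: -700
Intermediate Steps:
E = 28
v = -5 (v = -5*1² = -5*1 = -5)
(E*v)*t(P(5, 6), 2) = (28*(-5))*5 = -140*5 = -700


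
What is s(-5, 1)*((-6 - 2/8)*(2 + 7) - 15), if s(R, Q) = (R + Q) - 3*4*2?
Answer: 1995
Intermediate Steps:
s(R, Q) = -24 + Q + R (s(R, Q) = (Q + R) - 12*2 = (Q + R) - 24 = -24 + Q + R)
s(-5, 1)*((-6 - 2/8)*(2 + 7) - 15) = (-24 + 1 - 5)*((-6 - 2/8)*(2 + 7) - 15) = -28*((-6 - 2*⅛)*9 - 15) = -28*((-6 - ¼)*9 - 15) = -28*(-25/4*9 - 15) = -28*(-225/4 - 15) = -28*(-285/4) = 1995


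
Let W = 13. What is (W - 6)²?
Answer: 49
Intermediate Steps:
(W - 6)² = (13 - 6)² = 7² = 49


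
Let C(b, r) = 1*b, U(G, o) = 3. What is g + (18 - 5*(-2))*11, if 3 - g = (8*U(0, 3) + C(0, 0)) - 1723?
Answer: 2010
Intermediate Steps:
C(b, r) = b
g = 1702 (g = 3 - ((8*3 + 0) - 1723) = 3 - ((24 + 0) - 1723) = 3 - (24 - 1723) = 3 - 1*(-1699) = 3 + 1699 = 1702)
g + (18 - 5*(-2))*11 = 1702 + (18 - 5*(-2))*11 = 1702 + (18 + 10)*11 = 1702 + 28*11 = 1702 + 308 = 2010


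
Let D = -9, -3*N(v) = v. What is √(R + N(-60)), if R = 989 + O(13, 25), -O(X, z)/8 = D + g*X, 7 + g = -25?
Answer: √4409 ≈ 66.400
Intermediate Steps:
g = -32 (g = -7 - 25 = -32)
N(v) = -v/3
O(X, z) = 72 + 256*X (O(X, z) = -8*(-9 - 32*X) = 72 + 256*X)
R = 4389 (R = 989 + (72 + 256*13) = 989 + (72 + 3328) = 989 + 3400 = 4389)
√(R + N(-60)) = √(4389 - ⅓*(-60)) = √(4389 + 20) = √4409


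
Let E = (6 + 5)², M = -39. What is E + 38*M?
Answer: -1361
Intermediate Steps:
E = 121 (E = 11² = 121)
E + 38*M = 121 + 38*(-39) = 121 - 1482 = -1361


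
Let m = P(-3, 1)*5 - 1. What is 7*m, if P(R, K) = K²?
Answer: 28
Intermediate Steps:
m = 4 (m = 1²*5 - 1 = 1*5 - 1 = 5 - 1 = 4)
7*m = 7*4 = 28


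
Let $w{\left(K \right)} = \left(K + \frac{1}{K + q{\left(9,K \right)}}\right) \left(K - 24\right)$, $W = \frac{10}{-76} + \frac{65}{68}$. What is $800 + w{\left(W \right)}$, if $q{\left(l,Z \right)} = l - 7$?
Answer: $\frac{4706568659393}{6091144336} \approx 772.69$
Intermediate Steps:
$q{\left(l,Z \right)} = -7 + l$
$W = \frac{1065}{1292}$ ($W = 10 \left(- \frac{1}{76}\right) + 65 \cdot \frac{1}{68} = - \frac{5}{38} + \frac{65}{68} = \frac{1065}{1292} \approx 0.8243$)
$w{\left(K \right)} = \left(-24 + K\right) \left(K + \frac{1}{2 + K}\right)$ ($w{\left(K \right)} = \left(K + \frac{1}{K + \left(-7 + 9\right)}\right) \left(K - 24\right) = \left(K + \frac{1}{K + 2}\right) \left(-24 + K\right) = \left(K + \frac{1}{2 + K}\right) \left(-24 + K\right) = \left(-24 + K\right) \left(K + \frac{1}{2 + K}\right)$)
$800 + w{\left(W \right)} = 800 + \frac{-24 + \left(\frac{1065}{1292}\right)^{3} - \frac{50055}{1292} - 22 \left(\frac{1065}{1292}\right)^{2}}{2 + \frac{1065}{1292}} = 800 + \frac{-24 + \frac{1207949625}{2156689088} - \frac{50055}{1292} - \frac{12476475}{834632}}{\frac{3649}{1292}} = 800 + \frac{1292 \left(-24 + \frac{1207949625}{2156689088} - \frac{50055}{1292} - \frac{12476475}{834632}\right)}{3649} = 800 + \frac{1292}{3649} \left(- \frac{166346809407}{2156689088}\right) = 800 - \frac{166346809407}{6091144336} = \frac{4706568659393}{6091144336}$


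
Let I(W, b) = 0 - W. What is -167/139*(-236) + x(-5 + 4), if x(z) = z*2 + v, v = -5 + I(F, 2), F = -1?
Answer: 38578/139 ≈ 277.54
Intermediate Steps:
I(W, b) = -W
v = -4 (v = -5 - 1*(-1) = -5 + 1 = -4)
x(z) = -4 + 2*z (x(z) = z*2 - 4 = 2*z - 4 = -4 + 2*z)
-167/139*(-236) + x(-5 + 4) = -167/139*(-236) + (-4 + 2*(-5 + 4)) = -167*1/139*(-236) + (-4 + 2*(-1)) = -167/139*(-236) + (-4 - 2) = 39412/139 - 6 = 38578/139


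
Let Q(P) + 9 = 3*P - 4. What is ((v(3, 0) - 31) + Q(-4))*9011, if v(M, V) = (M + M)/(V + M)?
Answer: -486594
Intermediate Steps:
v(M, V) = 2*M/(M + V) (v(M, V) = (2*M)/(M + V) = 2*M/(M + V))
Q(P) = -13 + 3*P (Q(P) = -9 + (3*P - 4) = -9 + (-4 + 3*P) = -13 + 3*P)
((v(3, 0) - 31) + Q(-4))*9011 = ((2*3/(3 + 0) - 31) + (-13 + 3*(-4)))*9011 = ((2*3/3 - 31) + (-13 - 12))*9011 = ((2*3*(1/3) - 31) - 25)*9011 = ((2 - 31) - 25)*9011 = (-29 - 25)*9011 = -54*9011 = -486594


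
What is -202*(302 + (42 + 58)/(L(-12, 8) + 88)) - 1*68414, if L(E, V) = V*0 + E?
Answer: -2463992/19 ≈ -1.2968e+5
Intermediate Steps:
L(E, V) = E (L(E, V) = 0 + E = E)
-202*(302 + (42 + 58)/(L(-12, 8) + 88)) - 1*68414 = -202*(302 + (42 + 58)/(-12 + 88)) - 1*68414 = -202*(302 + 100/76) - 68414 = -202*(302 + 100*(1/76)) - 68414 = -202*(302 + 25/19) - 68414 = -202*5763/19 - 68414 = -1164126/19 - 68414 = -2463992/19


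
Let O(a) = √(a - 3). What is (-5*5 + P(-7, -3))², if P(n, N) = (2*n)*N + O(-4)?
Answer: (17 + I*√7)² ≈ 282.0 + 89.956*I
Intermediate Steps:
O(a) = √(-3 + a)
P(n, N) = I*√7 + 2*N*n (P(n, N) = (2*n)*N + √(-3 - 4) = 2*N*n + √(-7) = 2*N*n + I*√7 = I*√7 + 2*N*n)
(-5*5 + P(-7, -3))² = (-5*5 + (I*√7 + 2*(-3)*(-7)))² = (-25 + (I*√7 + 42))² = (-25 + (42 + I*√7))² = (17 + I*√7)²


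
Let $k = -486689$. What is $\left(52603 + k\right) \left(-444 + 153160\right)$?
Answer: $-66291877576$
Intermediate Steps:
$\left(52603 + k\right) \left(-444 + 153160\right) = \left(52603 - 486689\right) \left(-444 + 153160\right) = \left(-434086\right) 152716 = -66291877576$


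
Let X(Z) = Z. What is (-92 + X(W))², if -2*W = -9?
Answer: 30625/4 ≈ 7656.3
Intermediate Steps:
W = 9/2 (W = -½*(-9) = 9/2 ≈ 4.5000)
(-92 + X(W))² = (-92 + 9/2)² = (-175/2)² = 30625/4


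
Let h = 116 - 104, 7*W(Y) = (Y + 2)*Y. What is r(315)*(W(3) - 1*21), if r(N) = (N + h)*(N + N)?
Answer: -3884760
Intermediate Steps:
W(Y) = Y*(2 + Y)/7 (W(Y) = ((Y + 2)*Y)/7 = ((2 + Y)*Y)/7 = (Y*(2 + Y))/7 = Y*(2 + Y)/7)
h = 12
r(N) = 2*N*(12 + N) (r(N) = (N + 12)*(N + N) = (12 + N)*(2*N) = 2*N*(12 + N))
r(315)*(W(3) - 1*21) = (2*315*(12 + 315))*((1/7)*3*(2 + 3) - 1*21) = (2*315*327)*((1/7)*3*5 - 21) = 206010*(15/7 - 21) = 206010*(-132/7) = -3884760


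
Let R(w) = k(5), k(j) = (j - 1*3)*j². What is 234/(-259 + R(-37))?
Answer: -234/209 ≈ -1.1196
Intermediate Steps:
k(j) = j²*(-3 + j) (k(j) = (j - 3)*j² = (-3 + j)*j² = j²*(-3 + j))
R(w) = 50 (R(w) = 5²*(-3 + 5) = 25*2 = 50)
234/(-259 + R(-37)) = 234/(-259 + 50) = 234/(-209) = -1/209*234 = -234/209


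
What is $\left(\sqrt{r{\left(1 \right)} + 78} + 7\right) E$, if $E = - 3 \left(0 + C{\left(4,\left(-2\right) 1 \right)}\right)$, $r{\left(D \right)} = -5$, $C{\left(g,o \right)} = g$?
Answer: $-84 - 12 \sqrt{73} \approx -186.53$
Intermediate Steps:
$E = -12$ ($E = - 3 \left(0 + 4\right) = \left(-3\right) 4 = -12$)
$\left(\sqrt{r{\left(1 \right)} + 78} + 7\right) E = \left(\sqrt{-5 + 78} + 7\right) \left(-12\right) = \left(\sqrt{73} + 7\right) \left(-12\right) = \left(7 + \sqrt{73}\right) \left(-12\right) = -84 - 12 \sqrt{73}$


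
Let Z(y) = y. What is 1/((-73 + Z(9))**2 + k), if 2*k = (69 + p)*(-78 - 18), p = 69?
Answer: -1/2528 ≈ -0.00039557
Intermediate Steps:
k = -6624 (k = ((69 + 69)*(-78 - 18))/2 = (138*(-96))/2 = (1/2)*(-13248) = -6624)
1/((-73 + Z(9))**2 + k) = 1/((-73 + 9)**2 - 6624) = 1/((-64)**2 - 6624) = 1/(4096 - 6624) = 1/(-2528) = -1/2528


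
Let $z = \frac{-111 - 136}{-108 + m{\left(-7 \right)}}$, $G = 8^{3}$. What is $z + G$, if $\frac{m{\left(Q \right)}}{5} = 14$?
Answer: $\frac{1037}{2} \approx 518.5$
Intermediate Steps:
$m{\left(Q \right)} = 70$ ($m{\left(Q \right)} = 5 \cdot 14 = 70$)
$G = 512$
$z = \frac{13}{2}$ ($z = \frac{-111 - 136}{-108 + 70} = - \frac{247}{-38} = \left(-247\right) \left(- \frac{1}{38}\right) = \frac{13}{2} \approx 6.5$)
$z + G = \frac{13}{2} + 512 = \frac{1037}{2}$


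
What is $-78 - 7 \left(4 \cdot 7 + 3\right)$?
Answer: $-295$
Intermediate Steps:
$-78 - 7 \left(4 \cdot 7 + 3\right) = -78 - 7 \left(28 + 3\right) = -78 - 217 = -295$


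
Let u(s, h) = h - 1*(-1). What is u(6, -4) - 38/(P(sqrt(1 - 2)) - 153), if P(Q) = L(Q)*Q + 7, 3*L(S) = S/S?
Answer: -525603/191845 + 114*I/191845 ≈ -2.7397 + 0.00059423*I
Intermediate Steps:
L(S) = 1/3 (L(S) = (S/S)/3 = (1/3)*1 = 1/3)
u(s, h) = 1 + h (u(s, h) = h + 1 = 1 + h)
P(Q) = 7 + Q/3 (P(Q) = Q/3 + 7 = 7 + Q/3)
u(6, -4) - 38/(P(sqrt(1 - 2)) - 153) = (1 - 4) - 38/((7 + sqrt(1 - 2)/3) - 153) = -3 - 38/((7 + sqrt(-1)/3) - 153) = -3 - 38/((7 + I/3) - 153) = -3 - 38*9*(-146 - I/3)/191845 = -3 - 342*(-146 - I/3)/191845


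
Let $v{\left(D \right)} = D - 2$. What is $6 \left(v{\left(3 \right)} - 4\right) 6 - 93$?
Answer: $-201$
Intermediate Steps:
$v{\left(D \right)} = -2 + D$
$6 \left(v{\left(3 \right)} - 4\right) 6 - 93 = 6 \left(\left(-2 + 3\right) - 4\right) 6 - 93 = 6 \left(1 - 4\right) 6 - 93 = 6 \left(\left(-3\right) 6\right) - 93 = 6 \left(-18\right) - 93 = -108 - 93 = -201$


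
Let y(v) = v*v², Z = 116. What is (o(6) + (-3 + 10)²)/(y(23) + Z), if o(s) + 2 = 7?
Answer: 54/12283 ≈ 0.0043963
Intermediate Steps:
o(s) = 5 (o(s) = -2 + 7 = 5)
y(v) = v³
(o(6) + (-3 + 10)²)/(y(23) + Z) = (5 + (-3 + 10)²)/(23³ + 116) = (5 + 7²)/(12167 + 116) = (5 + 49)/12283 = 54*(1/12283) = 54/12283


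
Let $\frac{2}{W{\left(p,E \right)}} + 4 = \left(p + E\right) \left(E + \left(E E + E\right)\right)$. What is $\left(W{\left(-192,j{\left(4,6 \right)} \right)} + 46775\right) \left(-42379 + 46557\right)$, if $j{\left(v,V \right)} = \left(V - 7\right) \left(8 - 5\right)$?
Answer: $\frac{115105876194}{589} \approx 1.9543 \cdot 10^{8}$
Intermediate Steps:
$j{\left(v,V \right)} = -21 + 3 V$ ($j{\left(v,V \right)} = \left(-7 + V\right) 3 = -21 + 3 V$)
$W{\left(p,E \right)} = \frac{2}{-4 + \left(E + p\right) \left(E^{2} + 2 E\right)}$ ($W{\left(p,E \right)} = \frac{2}{-4 + \left(p + E\right) \left(E + \left(E E + E\right)\right)} = \frac{2}{-4 + \left(E + p\right) \left(E + \left(E^{2} + E\right)\right)} = \frac{2}{-4 + \left(E + p\right) \left(E + \left(E + E^{2}\right)\right)} = \frac{2}{-4 + \left(E + p\right) \left(E^{2} + 2 E\right)}$)
$\left(W{\left(-192,j{\left(4,6 \right)} \right)} + 46775\right) \left(-42379 + 46557\right) = \left(\frac{2}{-4 + \left(-21 + 3 \cdot 6\right)^{3} + 2 \left(-21 + 3 \cdot 6\right)^{2} - 192 \left(-21 + 3 \cdot 6\right)^{2} + 2 \left(-21 + 3 \cdot 6\right) \left(-192\right)} + 46775\right) \left(-42379 + 46557\right) = \left(\frac{2}{-4 + \left(-21 + 18\right)^{3} + 2 \left(-21 + 18\right)^{2} - 192 \left(-21 + 18\right)^{2} + 2 \left(-21 + 18\right) \left(-192\right)} + 46775\right) 4178 = \left(\frac{2}{-4 + \left(-3\right)^{3} + 2 \left(-3\right)^{2} - 192 \left(-3\right)^{2} + 2 \left(-3\right) \left(-192\right)} + 46775\right) 4178 = \left(\frac{2}{-4 - 27 + 2 \cdot 9 - 1728 + 1152} + 46775\right) 4178 = \left(\frac{2}{-4 - 27 + 18 - 1728 + 1152} + 46775\right) 4178 = \left(\frac{2}{-589} + 46775\right) 4178 = \left(2 \left(- \frac{1}{589}\right) + 46775\right) 4178 = \left(- \frac{2}{589} + 46775\right) 4178 = \frac{27550473}{589} \cdot 4178 = \frac{115105876194}{589}$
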